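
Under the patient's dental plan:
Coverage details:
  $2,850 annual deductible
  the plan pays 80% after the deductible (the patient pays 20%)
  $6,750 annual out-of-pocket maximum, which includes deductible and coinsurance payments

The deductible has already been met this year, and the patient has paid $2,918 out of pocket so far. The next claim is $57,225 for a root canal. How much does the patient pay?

With the deductible met, the entire $57,225 is subject to coinsurance.
Patient's 20% share of $57,225 is $11,445.
Year-to-date out-of-pocket would reach $2,918 + $11,445 = $14,363, above the $6,750 maximum, so the patient pays only $6,750 − $2,918 = $3,832.

$3,832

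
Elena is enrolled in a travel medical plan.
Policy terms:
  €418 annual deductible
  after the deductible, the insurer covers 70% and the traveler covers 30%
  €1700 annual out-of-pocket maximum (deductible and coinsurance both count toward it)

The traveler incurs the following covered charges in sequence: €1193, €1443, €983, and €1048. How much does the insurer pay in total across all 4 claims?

Claim 1 (€1193): €418 to deductible, leaving €775; coinsurance €775 × 30% = €232.50. Traveler pays €650.50; OOP now €650.50. Insurer: €1193 − €650.50 = €542.50.
Claim 2 (€1443): deductible met; 30% of €1443 = €432.90. Traveler pays €432.90; OOP now €1083.40. Plan pays €1443 − €432.90 = €1010.10.
Claim 3 (€983): 30% coinsurance on €983 = €294.90. Cost to traveler: €294.90. OOP to date €1378.30. Plan pays €983 − €294.90 = €688.10.
Claim 4 (€1048): deductible already satisfied, so traveler's share is 30% × €1048 = €314.40. Cost to traveler: €314.40. OOP to date €1692.70. Plan pays €1048 − €314.40 = €733.60.
Insurer total = bills − traveler's total = €4667 − €1692.70 = €2974.30.

€2974.30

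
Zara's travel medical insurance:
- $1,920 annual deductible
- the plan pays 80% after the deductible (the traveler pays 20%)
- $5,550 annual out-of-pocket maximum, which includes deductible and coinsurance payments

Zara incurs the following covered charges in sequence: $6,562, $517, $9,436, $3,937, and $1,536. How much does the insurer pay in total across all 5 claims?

#1 ($6,562): deductible takes $1,920, $4,642 remains; traveler's 20% is $928.40. Cost to traveler: $2,848.40. OOP to date $2,848.40. Insurer: $6,562 − $2,848.40 = $3,713.60.
#2 ($517): deductible met; 20% of $517 = $103.40. Traveler owes $103.40 (running OOP $2,951.80). Insurer: $517 − $103.40 = $413.60.
#3 ($9,436): deductible met; 20% of $9,436 = $1,887.20. Cost to traveler: $1,887.20. OOP to date $4,839. Insurer: $9,436 − $1,887.20 = $7,548.80.
#4 ($3,937): 20% coinsurance on $3,937 = $787.40. That would push OOP to $5,626.40, over the $5,550 cap, so traveler pays $5,550 − $4,839 = $711. Plan pays $3,937 − $711 = $3,226.
#5 ($1,536): deductible met; 20% of $1,536 = $307.20. OOP would hit $5,857.20 > $5,550, so the cap limits the traveler to $5,550 − $5,550 = $0. Plan pays $1,536 − $0 = $1,536.
Insurer total: $3,713.60 + $413.60 + $7,548.80 + $3,226 + $1,536 = $16,438.

$16,438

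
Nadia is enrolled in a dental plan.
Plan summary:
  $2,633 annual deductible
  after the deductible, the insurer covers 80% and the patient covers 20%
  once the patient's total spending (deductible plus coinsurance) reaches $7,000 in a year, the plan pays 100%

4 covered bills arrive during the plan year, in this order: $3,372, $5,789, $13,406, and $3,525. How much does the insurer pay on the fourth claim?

#1 ($3,372): $2,633 to deductible, leaving $739; 20% of $739 = $147.80. Patient owes $2,780.80 (running OOP $2,780.80). Plan pays $3,372 − $2,780.80 = $591.20.
#2 ($5,789): 20% coinsurance on $5,789 = $1,157.80. Cost to patient: $1,157.80. OOP to date $3,938.60. Insurer: $5,789 − $1,157.80 = $4,631.20.
#3 ($13,406): deductible met; 20% of $13,406 = $2,681.20. Patient pays $2,681.20; OOP now $6,619.80. Insurer: $13,406 − $2,681.20 = $10,724.80.
#4 ($3,525): deductible met; 20% of $3,525 = $705. OOP would hit $7,324.80 > $7,000, so the cap limits the patient to $7,000 − $6,619.80 = $380.20. Plan pays $3,525 − $380.20 = $3,144.80.

$3,144.80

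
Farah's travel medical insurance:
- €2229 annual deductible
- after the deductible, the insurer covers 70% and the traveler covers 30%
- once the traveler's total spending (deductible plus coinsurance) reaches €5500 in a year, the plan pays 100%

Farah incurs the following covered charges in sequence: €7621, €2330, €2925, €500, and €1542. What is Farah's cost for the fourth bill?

Claim 1 — €7621: €2229 finishes the deductible; €5392 goes to coinsurance; traveler's 30% is €1617.60. Cost to traveler: €3846.60. OOP to date €3846.60.
Claim 2 — €2330: 30% coinsurance on €2330 = €699. Traveler owes €699 (running OOP €4545.60).
Claim 3 — €2925: 30% coinsurance on €2925 = €877.50. Traveler pays €877.50; OOP now €5423.10.
Claim 4 — €500: deductible already satisfied, so traveler's share is 30% × €500 = €150. OOP would hit €5573.10 > €5500, so the cap limits the traveler to €5500 − €5423.10 = €76.90.

€76.90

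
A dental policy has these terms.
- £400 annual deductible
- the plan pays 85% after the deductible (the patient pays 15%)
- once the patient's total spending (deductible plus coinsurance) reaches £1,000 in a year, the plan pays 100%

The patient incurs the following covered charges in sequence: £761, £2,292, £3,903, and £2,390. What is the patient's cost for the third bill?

Claim 1 — £761: £400 to deductible, leaving £361; patient's 15% is £54.15. Patient owes £454.15 (running OOP £454.15).
Claim 2 — £2,292: deductible already satisfied, so patient's share is 15% × £2,292 = £343.80. Cost to patient: £343.80. OOP to date £797.95.
Claim 3 — £3,903: deductible met; 15% of £3,903 = £585.45. OOP would hit £1,383.40 > £1,000, so the cap limits the patient to £1,000 − £797.95 = £202.05.

£202.05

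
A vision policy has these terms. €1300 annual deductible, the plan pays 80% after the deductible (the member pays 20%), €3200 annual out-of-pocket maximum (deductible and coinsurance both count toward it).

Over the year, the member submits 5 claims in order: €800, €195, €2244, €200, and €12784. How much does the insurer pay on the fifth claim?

Bill 1, €800: entire amount goes to the deductible. Member owes €800 (running OOP €800). Plan pays €800 − €800 = €0.
Bill 2, €195: entire amount goes to the deductible. Member owes €195 (running OOP €995). Plan pays €195 − €195 = €0.
Bill 3, €2244: €305 to deductible, leaving €1939; member's 20% is €387.80. Member pays €692.80; OOP now €1687.80. Plan pays €2244 − €692.80 = €1551.20.
Bill 4, €200: deductible met; 20% of €200 = €40. Member owes €40 (running OOP €1727.80). Insurer: €200 − €40 = €160.
Bill 5, €12784: 20% coinsurance on €12784 = €2556.80. OOP would hit €4284.60 > €3200, so the cap limits the member to €3200 − €1727.80 = €1472.20. Insurer: €12784 − €1472.20 = €11311.80.

€11311.80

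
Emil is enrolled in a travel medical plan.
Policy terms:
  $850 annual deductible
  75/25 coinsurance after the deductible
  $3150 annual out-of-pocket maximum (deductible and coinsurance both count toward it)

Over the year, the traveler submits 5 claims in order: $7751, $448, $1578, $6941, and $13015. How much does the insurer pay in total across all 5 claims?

Claim 1 ($7751): $850 to deductible, leaving $6901; traveler's 25% is $1725.25. Traveler owes $2575.25 (running OOP $2575.25). Plan pays $7751 − $2575.25 = $5175.75.
Claim 2 ($448): deductible already satisfied, so traveler's share is 25% × $448 = $112. Cost to traveler: $112. OOP to date $2687.25. Plan pays $448 − $112 = $336.
Claim 3 ($1578): deductible already satisfied, so traveler's share is 25% × $1578 = $394.50. Traveler owes $394.50 (running OOP $3081.75). Plan pays $1578 − $394.50 = $1183.50.
Claim 4 ($6941): deductible met; 25% of $6941 = $1735.25. Adding that to $3081.75 gives $4817, past the $3150 cap; traveler pays only $3150 − $3081.75 = $68.25. Plan pays $6941 − $68.25 = $6872.75.
Claim 5 ($13015): 25% coinsurance on $13015 = $3253.75. Adding that to $3150 gives $6403.75, past the $3150 cap; traveler pays only $3150 − $3150 = $0. Insurer: $13015 − $0 = $13015.
Insurer total = bills − traveler's total = $29733 − $3150 = $26583.

$26583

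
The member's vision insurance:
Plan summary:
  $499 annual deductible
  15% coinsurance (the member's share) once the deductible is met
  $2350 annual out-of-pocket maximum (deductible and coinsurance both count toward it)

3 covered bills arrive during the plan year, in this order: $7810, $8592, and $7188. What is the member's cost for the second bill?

Bill 1, $7810: $499 finishes the deductible; $7311 goes to coinsurance; coinsurance $7311 × 15% = $1096.65. Cost to member: $1595.65. OOP to date $1595.65.
Bill 2, $8592: deductible met; 15% of $8592 = $1288.80. Adding that to $1595.65 gives $2884.45, past the $2350 cap; member pays only $2350 − $1595.65 = $754.35.

$754.35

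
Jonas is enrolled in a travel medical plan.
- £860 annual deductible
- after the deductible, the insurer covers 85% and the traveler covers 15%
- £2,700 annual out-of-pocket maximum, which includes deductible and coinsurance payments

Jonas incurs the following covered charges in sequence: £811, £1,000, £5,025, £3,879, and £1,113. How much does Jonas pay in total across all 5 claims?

#1 (£811): entire amount goes to the deductible. Traveler owes £811 (running OOP £811).
#2 (£1,000): £49 finishes the deductible; £951 goes to coinsurance; coinsurance £951 × 15% = £142.65. Traveler pays £191.65; OOP now £1,002.65.
#3 (£5,025): deductible already satisfied, so traveler's share is 15% × £5,025 = £753.75. Traveler pays £753.75; OOP now £1,756.40.
#4 (£3,879): 15% coinsurance on £3,879 = £581.85. Traveler owes £581.85 (running OOP £2,338.25).
#5 (£1,113): deductible already satisfied, so traveler's share is 15% × £1,113 = £166.95. Traveler pays £166.95; OOP now £2,505.20.
Total paid by the traveler: £811 + £191.65 + £753.75 + £581.85 + £166.95 = £2,505.20.

£2,505.20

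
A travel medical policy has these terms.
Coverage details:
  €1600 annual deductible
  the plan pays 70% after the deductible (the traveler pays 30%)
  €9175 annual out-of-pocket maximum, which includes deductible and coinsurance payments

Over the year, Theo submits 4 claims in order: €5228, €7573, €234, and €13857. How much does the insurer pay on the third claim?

Bill 1, €5228: deductible takes €1600, €3628 remains; traveler's 30% is €1088.40. Traveler pays €2688.40; OOP now €2688.40. Plan pays €5228 − €2688.40 = €2539.60.
Bill 2, €7573: 30% coinsurance on €7573 = €2271.90. Traveler owes €2271.90 (running OOP €4960.30). Plan pays €7573 − €2271.90 = €5301.10.
Bill 3, €234: deductible already satisfied, so traveler's share is 30% × €234 = €70.20. Traveler pays €70.20; OOP now €5030.50. Insurer: €234 − €70.20 = €163.80.

€163.80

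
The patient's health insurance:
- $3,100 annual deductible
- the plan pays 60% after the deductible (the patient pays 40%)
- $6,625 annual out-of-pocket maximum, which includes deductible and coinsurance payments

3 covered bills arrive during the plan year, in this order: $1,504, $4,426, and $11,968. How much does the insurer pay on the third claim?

$9,575

Claim 1 — $1,504: entire amount goes to the deductible. Patient owes $1,504 (running OOP $1,504). Plan pays $1,504 − $1,504 = $0.
Claim 2 — $4,426: $1,596 finishes the deductible; $2,830 goes to coinsurance; patient's 40% is $1,132. Patient owes $2,728 (running OOP $4,232). Insurer: $4,426 − $2,728 = $1,698.
Claim 3 — $11,968: deductible already satisfied, so patient's share is 40% × $11,968 = $4,787.20. Adding that to $4,232 gives $9,019.20, past the $6,625 cap; patient pays only $6,625 − $4,232 = $2,393. Plan pays $11,968 − $2,393 = $9,575.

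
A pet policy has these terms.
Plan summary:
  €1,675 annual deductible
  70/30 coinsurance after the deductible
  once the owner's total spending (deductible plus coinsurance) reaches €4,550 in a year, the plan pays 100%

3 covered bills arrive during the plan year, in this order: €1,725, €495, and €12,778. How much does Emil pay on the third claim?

€2,711.50

Claim 1 (€1,725): €1,675 finishes the deductible; €50 goes to coinsurance; 30% of €50 = €15. Cost to owner: €1,690. OOP to date €1,690.
Claim 2 (€495): deductible met; 30% of €495 = €148.50. Owner pays €148.50; OOP now €1,838.50.
Claim 3 (€12,778): 30% coinsurance on €12,778 = €3,833.40. That would push OOP to €5,671.90, over the €4,550 cap, so owner pays €4,550 − €1,838.50 = €2,711.50.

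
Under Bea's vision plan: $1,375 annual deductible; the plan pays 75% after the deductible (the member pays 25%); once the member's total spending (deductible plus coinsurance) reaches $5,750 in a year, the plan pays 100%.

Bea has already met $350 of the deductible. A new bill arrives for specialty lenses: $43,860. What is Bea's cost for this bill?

Deductible still to meet: $1,375 − $350 = $1,025.
The remaining $42,835 (= $43,860 − $1,025) moves to coinsurance.
Member's 25% share of $42,835 is $10,708.75.
That puts the member's cost at $1,025 + $10,708.75 = $11,733.75 before any cap.
Adding $11,733.75 to the $350 already spent would give $12,083.75, which exceeds the $5,750 cap; the member pays just $5,750 − $350 = $5,400.

$5,400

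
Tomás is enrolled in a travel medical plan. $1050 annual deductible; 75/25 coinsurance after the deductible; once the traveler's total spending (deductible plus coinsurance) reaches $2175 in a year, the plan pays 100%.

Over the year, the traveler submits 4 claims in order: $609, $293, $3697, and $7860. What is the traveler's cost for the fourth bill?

$237.75

#1 ($609): entire amount goes to the deductible. Cost to traveler: $609. OOP to date $609.
#2 ($293): entire amount goes to the deductible. Cost to traveler: $293. OOP to date $902.
#3 ($3697): $148 to deductible, leaving $3549; coinsurance $3549 × 25% = $887.25. Traveler pays $1035.25; OOP now $1937.25.
#4 ($7860): deductible already satisfied, so traveler's share is 25% × $7860 = $1965. OOP would hit $3902.25 > $2175, so the cap limits the traveler to $2175 − $1937.25 = $237.75.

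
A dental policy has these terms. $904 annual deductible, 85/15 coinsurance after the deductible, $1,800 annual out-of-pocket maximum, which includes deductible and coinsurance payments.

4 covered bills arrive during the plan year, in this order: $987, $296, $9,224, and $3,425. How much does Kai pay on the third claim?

#1 ($987): $904 to deductible, leaving $83; coinsurance $83 × 15% = $12.45. Patient owes $916.45 (running OOP $916.45).
#2 ($296): 15% coinsurance on $296 = $44.40. Patient pays $44.40; OOP now $960.85.
#3 ($9,224): deductible met; 15% of $9,224 = $1,383.60. That would push OOP to $2,344.45, over the $1,800 cap, so patient pays $1,800 − $960.85 = $839.15.

$839.15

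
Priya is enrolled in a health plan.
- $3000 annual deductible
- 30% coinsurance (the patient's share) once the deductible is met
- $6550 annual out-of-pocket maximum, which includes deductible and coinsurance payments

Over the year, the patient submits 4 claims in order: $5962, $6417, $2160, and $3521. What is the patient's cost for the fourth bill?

Claim 1 ($5962): $3000 to deductible, leaving $2962; coinsurance $2962 × 30% = $888.60. Patient pays $3888.60; OOP now $3888.60.
Claim 2 ($6417): deductible already satisfied, so patient's share is 30% × $6417 = $1925.10. Patient owes $1925.10 (running OOP $5813.70).
Claim 3 ($2160): deductible already satisfied, so patient's share is 30% × $2160 = $648. Patient owes $648 (running OOP $6461.70).
Claim 4 ($3521): deductible met; 30% of $3521 = $1056.30. Adding that to $6461.70 gives $7518, past the $6550 cap; patient pays only $6550 − $6461.70 = $88.30.

$88.30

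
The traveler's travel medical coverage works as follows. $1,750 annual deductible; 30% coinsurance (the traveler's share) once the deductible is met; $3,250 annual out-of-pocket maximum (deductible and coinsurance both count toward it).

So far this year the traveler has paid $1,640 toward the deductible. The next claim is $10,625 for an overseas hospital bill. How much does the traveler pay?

$1,610

$1,640 of the $1,750 deductible is already met, leaving $110.
The remaining $10,515 (= $10,625 − $110) moves to coinsurance.
Coinsurance: $10,515 × 30% = $3,154.50.
So the traveler owes $110 + $3,154.50 = $3,264.50 before any cap.
Year-to-date out-of-pocket would reach $1,640 + $3,264.50 = $4,904.50, above the $3,250 maximum, so the traveler pays only $3,250 − $1,640 = $1,610.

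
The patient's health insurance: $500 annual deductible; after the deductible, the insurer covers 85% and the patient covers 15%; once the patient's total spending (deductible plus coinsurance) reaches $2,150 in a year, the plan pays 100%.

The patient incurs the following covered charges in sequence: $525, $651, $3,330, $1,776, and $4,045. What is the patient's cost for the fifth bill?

$606.75

Bill 1, $525: $500 finishes the deductible; $25 goes to coinsurance; patient's 15% is $3.75. Cost to patient: $503.75. OOP to date $503.75.
Bill 2, $651: deductible already satisfied, so patient's share is 15% × $651 = $97.65. Patient owes $97.65 (running OOP $601.40).
Bill 3, $3,330: deductible already satisfied, so patient's share is 15% × $3,330 = $499.50. Cost to patient: $499.50. OOP to date $1,100.90.
Bill 4, $1,776: deductible already satisfied, so patient's share is 15% × $1,776 = $266.40. Patient owes $266.40 (running OOP $1,367.30).
Bill 5, $4,045: 15% coinsurance on $4,045 = $606.75. Patient owes $606.75 (running OOP $1,974.05).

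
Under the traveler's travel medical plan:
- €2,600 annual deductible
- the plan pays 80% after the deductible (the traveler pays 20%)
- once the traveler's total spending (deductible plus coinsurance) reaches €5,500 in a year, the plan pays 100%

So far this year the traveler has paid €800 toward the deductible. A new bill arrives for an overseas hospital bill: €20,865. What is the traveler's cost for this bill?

Remaining deductible: €2,600 − €800 = €1,800.
The remaining €19,065 (= €20,865 − €1,800) moves to coinsurance.
Traveler's 20% share of €19,065 is €3,813.
That puts the traveler's cost at €1,800 + €3,813 = €5,613 before any cap.
Year-to-date out-of-pocket would reach €800 + €5,613 = €6,413, above the €5,500 maximum, so the traveler pays only €5,500 − €800 = €4,700.

€4,700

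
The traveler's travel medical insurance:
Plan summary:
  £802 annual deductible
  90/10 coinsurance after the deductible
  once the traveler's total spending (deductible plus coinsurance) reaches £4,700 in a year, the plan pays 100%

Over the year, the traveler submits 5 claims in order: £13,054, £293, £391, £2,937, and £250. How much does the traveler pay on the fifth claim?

£25

Bill 1, £13,054: £802 to deductible, leaving £12,252; traveler's 10% is £1,225.20. Cost to traveler: £2,027.20. OOP to date £2,027.20.
Bill 2, £293: 10% coinsurance on £293 = £29.30. Traveler pays £29.30; OOP now £2,056.50.
Bill 3, £391: 10% coinsurance on £391 = £39.10. Cost to traveler: £39.10. OOP to date £2,095.60.
Bill 4, £2,937: deductible met; 10% of £2,937 = £293.70. Traveler pays £293.70; OOP now £2,389.30.
Bill 5, £250: 10% coinsurance on £250 = £25. Traveler pays £25; OOP now £2,414.30.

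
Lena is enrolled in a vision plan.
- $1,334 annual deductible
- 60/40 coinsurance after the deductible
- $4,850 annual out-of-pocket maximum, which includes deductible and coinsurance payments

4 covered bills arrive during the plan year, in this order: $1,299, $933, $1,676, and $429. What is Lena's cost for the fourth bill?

#1 ($1,299): entire amount goes to the deductible. Member owes $1,299 (running OOP $1,299).
#2 ($933): $35 finishes the deductible; $898 goes to coinsurance; coinsurance $898 × 40% = $359.20. Member pays $394.20; OOP now $1,693.20.
#3 ($1,676): 40% coinsurance on $1,676 = $670.40. Cost to member: $670.40. OOP to date $2,363.60.
#4 ($429): 40% coinsurance on $429 = $171.60. Member pays $171.60; OOP now $2,535.20.

$171.60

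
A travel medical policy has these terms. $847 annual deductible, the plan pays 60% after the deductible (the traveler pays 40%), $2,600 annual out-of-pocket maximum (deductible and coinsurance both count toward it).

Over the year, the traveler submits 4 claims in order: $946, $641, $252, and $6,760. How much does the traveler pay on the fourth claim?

Claim 1 — $946: $847 to deductible, leaving $99; 40% of $99 = $39.60. Cost to traveler: $886.60. OOP to date $886.60.
Claim 2 — $641: deductible met; 40% of $641 = $256.40. Traveler owes $256.40 (running OOP $1,143).
Claim 3 — $252: deductible already satisfied, so traveler's share is 40% × $252 = $100.80. Cost to traveler: $100.80. OOP to date $1,243.80.
Claim 4 — $6,760: 40% coinsurance on $6,760 = $2,704. Adding that to $1,243.80 gives $3,947.80, past the $2,600 cap; traveler pays only $2,600 − $1,243.80 = $1,356.20.

$1,356.20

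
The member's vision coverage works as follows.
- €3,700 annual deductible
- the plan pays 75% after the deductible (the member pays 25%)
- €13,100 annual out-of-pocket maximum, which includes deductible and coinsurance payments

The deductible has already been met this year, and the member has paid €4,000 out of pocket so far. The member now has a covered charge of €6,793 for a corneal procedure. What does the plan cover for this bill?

With the deductible met, the entire €6,793 is subject to coinsurance.
Coinsurance: €6,793 × 25% = €1,698.25.
Year-to-date out-of-pocket becomes €4,000 + €1,698.25 = €5,698.25, still under the €13,100 maximum, so no cap applies.
The insurer covers the remainder: €6,793 − €1,698.25 = €5,094.75.

€5,094.75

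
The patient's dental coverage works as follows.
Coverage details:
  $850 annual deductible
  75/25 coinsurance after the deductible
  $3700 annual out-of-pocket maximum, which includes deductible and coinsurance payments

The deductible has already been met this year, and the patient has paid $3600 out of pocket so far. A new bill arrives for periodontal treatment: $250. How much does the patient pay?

With the deductible met, the entire $250 is subject to coinsurance.
Patient's 25% share of $250 is $62.50.
Total out-of-pocket so far would be $3600 + $62.50 = $3662.50, below the $3700 cap — no reduction.

$62.50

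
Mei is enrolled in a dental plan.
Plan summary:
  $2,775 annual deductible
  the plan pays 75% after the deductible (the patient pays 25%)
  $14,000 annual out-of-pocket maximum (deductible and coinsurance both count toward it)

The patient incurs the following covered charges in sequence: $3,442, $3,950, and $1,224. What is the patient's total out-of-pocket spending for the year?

Bill 1, $3,442: $2,775 to deductible, leaving $667; 25% of $667 = $166.75. Cost to patient: $2,941.75. OOP to date $2,941.75.
Bill 2, $3,950: deductible met; 25% of $3,950 = $987.50. Cost to patient: $987.50. OOP to date $3,929.25.
Bill 3, $1,224: deductible already satisfied, so patient's share is 25% × $1,224 = $306. Patient pays $306; OOP now $4,235.25.
Summing the patient's payments: $2,941.75 + $987.50 + $306 = $4,235.25.

$4,235.25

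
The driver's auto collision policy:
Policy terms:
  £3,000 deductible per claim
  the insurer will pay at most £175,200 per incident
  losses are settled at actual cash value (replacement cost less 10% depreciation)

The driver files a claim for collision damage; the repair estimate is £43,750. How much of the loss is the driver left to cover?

£7,375

At 10% depreciation, ACV = £43,750 − £4,375 = £39,375.
Less the £3,000 deductible: £39,375 − £3,000 = £36,375.
£36,375 ≤ £175,200, so the limit doesn't bind; insurer pays £36,375.
Driver's share is the uncovered remainder: £43,750 − £36,375 = £7,375.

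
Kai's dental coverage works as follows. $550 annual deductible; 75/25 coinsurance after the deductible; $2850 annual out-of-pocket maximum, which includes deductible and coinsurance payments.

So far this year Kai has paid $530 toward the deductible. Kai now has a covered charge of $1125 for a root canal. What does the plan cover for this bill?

$828.75

$530 of the $550 deductible is already met, leaving $20.
The remaining $1105 (= $1125 − $20) moves to coinsurance.
Patient's 25% share of $1105 is $276.25.
That puts the patient's cost at $20 + $276.25 = $296.25 before any cap.
Year-to-date out-of-pocket becomes $530 + $296.25 = $826.25, still under the $2850 maximum, so no cap applies.
Insurer pays the balance: $1125 − $296.25 = $828.75.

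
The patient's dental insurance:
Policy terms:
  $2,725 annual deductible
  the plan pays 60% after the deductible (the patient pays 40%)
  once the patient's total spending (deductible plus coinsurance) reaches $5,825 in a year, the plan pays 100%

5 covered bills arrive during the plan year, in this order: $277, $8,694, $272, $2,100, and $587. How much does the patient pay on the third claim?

$108.80

Claim 1 — $277: fully absorbed by the deductible. Cost to patient: $277. OOP to date $277.
Claim 2 — $8,694: $2,448 finishes the deductible; $6,246 goes to coinsurance; patient's 40% is $2,498.40. Cost to patient: $4,946.40. OOP to date $5,223.40.
Claim 3 — $272: deductible met; 40% of $272 = $108.80. Cost to patient: $108.80. OOP to date $5,332.20.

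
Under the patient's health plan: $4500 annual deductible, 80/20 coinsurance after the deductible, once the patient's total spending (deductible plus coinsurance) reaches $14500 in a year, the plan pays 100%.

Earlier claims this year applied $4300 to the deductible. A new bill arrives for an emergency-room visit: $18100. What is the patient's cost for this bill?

Deductible still to meet: $4500 − $4300 = $200.
After the $200 deductible portion, $18100 − $200 = $17900 is subject to coinsurance.
20% of $17900 = $3580 falls to the patient.
Patient responsibility before any cap: $200 + $3580 = $3780.
Cumulative spending $4300 + $3780 = $8080 stays under the $14500 maximum.

$3780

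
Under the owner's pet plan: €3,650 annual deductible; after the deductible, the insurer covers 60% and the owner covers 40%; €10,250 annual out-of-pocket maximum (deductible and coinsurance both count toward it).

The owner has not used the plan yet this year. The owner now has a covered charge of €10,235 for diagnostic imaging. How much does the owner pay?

The full €3,650 deductible is still open; €3,650 of this bill applies to it.
That leaves €10,235 − €3,650 = €6,585 for coinsurance.
Owner's 40% share of €6,585 is €2,634.
That puts the owner's cost at €3,650 + €2,634 = €6,284 before any cap.
Total out-of-pocket so far would be €0 + €6,284 = €6,284, below the €10,250 cap — no reduction.

€6,284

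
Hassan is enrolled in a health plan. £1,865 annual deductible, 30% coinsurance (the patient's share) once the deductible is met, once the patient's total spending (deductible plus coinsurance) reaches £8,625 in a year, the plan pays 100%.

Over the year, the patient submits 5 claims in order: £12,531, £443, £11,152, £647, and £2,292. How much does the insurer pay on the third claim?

£7,806.40

Bill 1, £12,531: deductible takes £1,865, £10,666 remains; 30% of £10,666 = £3,199.80. Patient pays £5,064.80; OOP now £5,064.80. Insurer: £12,531 − £5,064.80 = £7,466.20.
Bill 2, £443: deductible already satisfied, so patient's share is 30% × £443 = £132.90. Patient pays £132.90; OOP now £5,197.70. Insurer: £443 − £132.90 = £310.10.
Bill 3, £11,152: deductible already satisfied, so patient's share is 30% × £11,152 = £3,345.60. Patient owes £3,345.60 (running OOP £8,543.30). Plan pays £11,152 − £3,345.60 = £7,806.40.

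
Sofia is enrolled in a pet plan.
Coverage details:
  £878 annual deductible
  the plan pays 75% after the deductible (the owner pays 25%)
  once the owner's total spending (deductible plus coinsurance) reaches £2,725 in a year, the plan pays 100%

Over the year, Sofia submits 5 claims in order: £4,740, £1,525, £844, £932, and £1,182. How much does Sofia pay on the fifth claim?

Claim 1 (£4,740): £878 finishes the deductible; £3,862 goes to coinsurance; owner's 25% is £965.50. Owner pays £1,843.50; OOP now £1,843.50.
Claim 2 (£1,525): deductible already satisfied, so owner's share is 25% × £1,525 = £381.25. Cost to owner: £381.25. OOP to date £2,224.75.
Claim 3 (£844): 25% coinsurance on £844 = £211. Owner owes £211 (running OOP £2,435.75).
Claim 4 (£932): 25% coinsurance on £932 = £233. Owner pays £233; OOP now £2,668.75.
Claim 5 (£1,182): deductible met; 25% of £1,182 = £295.50. That would push OOP to £2,964.25, over the £2,725 cap, so owner pays £2,725 − £2,668.75 = £56.25.

£56.25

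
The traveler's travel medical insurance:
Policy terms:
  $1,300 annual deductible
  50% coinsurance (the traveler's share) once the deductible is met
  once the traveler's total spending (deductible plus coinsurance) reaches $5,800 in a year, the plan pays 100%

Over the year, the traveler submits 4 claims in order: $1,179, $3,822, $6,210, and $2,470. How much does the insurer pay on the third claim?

$3,560.50

#1 ($1,179): fully absorbed by the deductible. Cost to traveler: $1,179. OOP to date $1,179. Insurer: $1,179 − $1,179 = $0.
#2 ($3,822): $121 finishes the deductible; $3,701 goes to coinsurance; traveler's 50% is $1,850.50. Traveler owes $1,971.50 (running OOP $3,150.50). Plan pays $3,822 − $1,971.50 = $1,850.50.
#3 ($6,210): deductible already satisfied, so traveler's share is 50% × $6,210 = $3,105. Adding that to $3,150.50 gives $6,255.50, past the $5,800 cap; traveler pays only $5,800 − $3,150.50 = $2,649.50. Insurer: $6,210 − $2,649.50 = $3,560.50.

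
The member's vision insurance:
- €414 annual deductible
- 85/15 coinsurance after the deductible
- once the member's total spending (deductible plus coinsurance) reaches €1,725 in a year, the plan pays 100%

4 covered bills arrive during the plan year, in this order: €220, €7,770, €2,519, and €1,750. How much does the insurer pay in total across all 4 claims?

#1 (€220): fully absorbed by the deductible. Member owes €220 (running OOP €220). Insurer: €220 − €220 = €0.
#2 (€7,770): deductible takes €194, €7,576 remains; 15% of €7,576 = €1,136.40. Cost to member: €1,330.40. OOP to date €1,550.40. Insurer: €7,770 − €1,330.40 = €6,439.60.
#3 (€2,519): deductible already satisfied, so member's share is 15% × €2,519 = €377.85. Adding that to €1,550.40 gives €1,928.25, past the €1,725 cap; member pays only €1,725 − €1,550.40 = €174.60. Insurer: €2,519 − €174.60 = €2,344.40.
#4 (€1,750): deductible met; 15% of €1,750 = €262.50. OOP would hit €1,987.50 > €1,725, so the cap limits the member to €1,725 − €1,725 = €0. Plan pays €1,750 − €0 = €1,750.
Insurer total = bills − member's total = €12,259 − €1,725 = €10,534.

€10,534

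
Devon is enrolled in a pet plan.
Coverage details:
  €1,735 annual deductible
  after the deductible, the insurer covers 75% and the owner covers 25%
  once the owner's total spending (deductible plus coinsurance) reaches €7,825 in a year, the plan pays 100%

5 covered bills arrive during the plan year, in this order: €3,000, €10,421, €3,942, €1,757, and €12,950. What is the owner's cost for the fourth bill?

Claim 1 (€3,000): €1,735 to deductible, leaving €1,265; coinsurance €1,265 × 25% = €316.25. Owner pays €2,051.25; OOP now €2,051.25.
Claim 2 (€10,421): deductible met; 25% of €10,421 = €2,605.25. Cost to owner: €2,605.25. OOP to date €4,656.50.
Claim 3 (€3,942): deductible already satisfied, so owner's share is 25% × €3,942 = €985.50. Owner owes €985.50 (running OOP €5,642).
Claim 4 (€1,757): 25% coinsurance on €1,757 = €439.25. Owner pays €439.25; OOP now €6,081.25.

€439.25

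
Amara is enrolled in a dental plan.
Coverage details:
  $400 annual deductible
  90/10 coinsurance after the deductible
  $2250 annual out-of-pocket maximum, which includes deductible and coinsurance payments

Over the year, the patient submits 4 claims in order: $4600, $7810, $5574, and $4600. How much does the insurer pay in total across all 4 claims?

$20334

Bill 1, $4600: deductible takes $400, $4200 remains; 10% of $4200 = $420. Cost to patient: $820. OOP to date $820. Insurer: $4600 − $820 = $3780.
Bill 2, $7810: deductible already satisfied, so patient's share is 10% × $7810 = $781. Cost to patient: $781. OOP to date $1601. Plan pays $7810 − $781 = $7029.
Bill 3, $5574: deductible already satisfied, so patient's share is 10% × $5574 = $557.40. Patient owes $557.40 (running OOP $2158.40). Plan pays $5574 − $557.40 = $5016.60.
Bill 4, $4600: 10% coinsurance on $4600 = $460. Adding that to $2158.40 gives $2618.40, past the $2250 cap; patient pays only $2250 − $2158.40 = $91.60. Plan pays $4600 − $91.60 = $4508.40.
Insurer total: $3780 + $7029 + $5016.60 + $4508.40 = $20334.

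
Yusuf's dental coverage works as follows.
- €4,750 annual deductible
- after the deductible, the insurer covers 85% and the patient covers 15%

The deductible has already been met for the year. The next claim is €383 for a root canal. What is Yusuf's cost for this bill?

€57.45

The deductible is already satisfied, so the full bill goes to coinsurance.
Coinsurance: €383 × 15% = €57.45.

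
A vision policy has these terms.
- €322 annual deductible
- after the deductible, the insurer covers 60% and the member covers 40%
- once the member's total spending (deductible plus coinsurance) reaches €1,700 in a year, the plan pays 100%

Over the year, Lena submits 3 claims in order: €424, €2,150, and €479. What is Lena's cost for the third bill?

€191.60

Bill 1, €424: €322 to deductible, leaving €102; coinsurance €102 × 40% = €40.80. Member pays €362.80; OOP now €362.80.
Bill 2, €2,150: deductible already satisfied, so member's share is 40% × €2,150 = €860. Member pays €860; OOP now €1,222.80.
Bill 3, €479: deductible met; 40% of €479 = €191.60. Cost to member: €191.60. OOP to date €1,414.40.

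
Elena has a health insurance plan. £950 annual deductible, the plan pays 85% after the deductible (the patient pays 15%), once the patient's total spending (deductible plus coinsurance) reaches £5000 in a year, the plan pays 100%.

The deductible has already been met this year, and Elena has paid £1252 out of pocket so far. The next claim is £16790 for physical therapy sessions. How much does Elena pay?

£2518.50

With the deductible met, the entire £16790 is subject to coinsurance.
Coinsurance: £16790 × 15% = £2518.50.
Total out-of-pocket so far would be £1252 + £2518.50 = £3770.50, below the £5000 cap — no reduction.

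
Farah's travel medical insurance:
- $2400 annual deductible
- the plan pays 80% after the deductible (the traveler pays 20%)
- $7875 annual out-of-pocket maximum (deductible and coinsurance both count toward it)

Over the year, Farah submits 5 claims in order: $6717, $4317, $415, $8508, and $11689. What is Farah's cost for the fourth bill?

Claim 1 ($6717): deductible takes $2400, $4317 remains; coinsurance $4317 × 20% = $863.40. Traveler pays $3263.40; OOP now $3263.40.
Claim 2 ($4317): 20% coinsurance on $4317 = $863.40. Traveler owes $863.40 (running OOP $4126.80).
Claim 3 ($415): deductible met; 20% of $415 = $83. Traveler owes $83 (running OOP $4209.80).
Claim 4 ($8508): deductible met; 20% of $8508 = $1701.60. Cost to traveler: $1701.60. OOP to date $5911.40.

$1701.60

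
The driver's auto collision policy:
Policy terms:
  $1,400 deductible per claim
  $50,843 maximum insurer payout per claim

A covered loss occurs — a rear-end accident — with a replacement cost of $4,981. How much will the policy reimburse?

$3,581

After the deductible, $4,981 − $1,400 = $3,581 remains.
That's under the $50,843 cap, so the insurer reimburses the full $3,581.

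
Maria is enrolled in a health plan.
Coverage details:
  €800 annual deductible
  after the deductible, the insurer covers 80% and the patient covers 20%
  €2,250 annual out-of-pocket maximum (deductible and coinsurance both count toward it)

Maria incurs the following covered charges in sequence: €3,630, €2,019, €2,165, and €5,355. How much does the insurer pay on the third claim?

€1,732

Bill 1, €3,630: deductible takes €800, €2,830 remains; 20% of €2,830 = €566. Patient owes €1,366 (running OOP €1,366). Insurer: €3,630 − €1,366 = €2,264.
Bill 2, €2,019: 20% coinsurance on €2,019 = €403.80. Patient owes €403.80 (running OOP €1,769.80). Plan pays €2,019 − €403.80 = €1,615.20.
Bill 3, €2,165: deductible already satisfied, so patient's share is 20% × €2,165 = €433. Patient owes €433 (running OOP €2,202.80). Insurer: €2,165 − €433 = €1,732.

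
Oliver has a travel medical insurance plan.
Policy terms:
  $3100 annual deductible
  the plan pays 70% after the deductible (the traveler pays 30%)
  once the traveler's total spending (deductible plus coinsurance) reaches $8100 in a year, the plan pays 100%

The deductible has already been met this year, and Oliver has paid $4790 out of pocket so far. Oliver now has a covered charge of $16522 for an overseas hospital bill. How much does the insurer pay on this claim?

$13212

With the deductible met, the entire $16522 is subject to coinsurance.
Coinsurance: $16522 × 30% = $4956.60.
Adding $4956.60 to the $4790 already spent would give $9746.60, which exceeds the $8100 cap; the traveler pays just $8100 − $4790 = $3310.
Insurer pays the balance: $16522 − $3310 = $13212.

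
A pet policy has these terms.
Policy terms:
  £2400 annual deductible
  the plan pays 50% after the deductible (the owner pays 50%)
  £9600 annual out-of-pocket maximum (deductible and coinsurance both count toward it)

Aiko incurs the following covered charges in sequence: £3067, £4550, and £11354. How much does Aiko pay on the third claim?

£4591.50

Claim 1 (£3067): deductible takes £2400, £667 remains; owner's 50% is £333.50. Owner pays £2733.50; OOP now £2733.50.
Claim 2 (£4550): deductible already satisfied, so owner's share is 50% × £4550 = £2275. Owner pays £2275; OOP now £5008.50.
Claim 3 (£11354): deductible already satisfied, so owner's share is 50% × £11354 = £5677. Adding that to £5008.50 gives £10685.50, past the £9600 cap; owner pays only £9600 − £5008.50 = £4591.50.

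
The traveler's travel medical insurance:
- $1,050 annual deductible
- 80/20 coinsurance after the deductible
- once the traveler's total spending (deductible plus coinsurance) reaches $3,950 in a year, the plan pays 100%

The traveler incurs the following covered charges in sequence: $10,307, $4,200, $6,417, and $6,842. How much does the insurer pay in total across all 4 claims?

Bill 1, $10,307: deductible takes $1,050, $9,257 remains; coinsurance $9,257 × 20% = $1,851.40. Cost to traveler: $2,901.40. OOP to date $2,901.40. Insurer: $10,307 − $2,901.40 = $7,405.60.
Bill 2, $4,200: 20% coinsurance on $4,200 = $840. Traveler owes $840 (running OOP $3,741.40). Plan pays $4,200 − $840 = $3,360.
Bill 3, $6,417: deductible met; 20% of $6,417 = $1,283.40. Adding that to $3,741.40 gives $5,024.80, past the $3,950 cap; traveler pays only $3,950 − $3,741.40 = $208.60. Plan pays $6,417 − $208.60 = $6,208.40.
Bill 4, $6,842: deductible met; 20% of $6,842 = $1,368.40. OOP would hit $5,318.40 > $3,950, so the cap limits the traveler to $3,950 − $3,950 = $0. Plan pays $6,842 − $0 = $6,842.
Insurer total: $7,405.60 + $3,360 + $6,208.40 + $6,842 = $23,816.

$23,816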